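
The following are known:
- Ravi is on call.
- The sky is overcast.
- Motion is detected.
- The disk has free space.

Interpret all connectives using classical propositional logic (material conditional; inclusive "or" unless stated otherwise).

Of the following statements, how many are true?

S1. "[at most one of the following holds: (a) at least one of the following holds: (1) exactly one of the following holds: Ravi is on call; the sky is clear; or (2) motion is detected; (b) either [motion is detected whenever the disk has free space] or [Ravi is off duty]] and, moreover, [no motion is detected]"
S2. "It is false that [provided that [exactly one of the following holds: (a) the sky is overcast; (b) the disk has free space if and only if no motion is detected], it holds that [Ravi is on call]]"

0

Let W = "Ravi is on call" (T), Q = "the sky is overcast" (T), H = "motion is detected" (T), R = "the disk is full" (F).

S1: Formalization: (((W ⊕ ¬Q) ∨ H) ↑ ((¬R → H) ∨ ¬W)) ∧ ¬H

¬Q = ¬T = F
W ⊕ ¬Q = T ⊕ F = T
(W ⊕ ¬Q) ∨ H = T ∨ T = T
¬R = ¬F = T
¬R → H = T → T = T
¬W = ¬T = F
(¬R → H) ∨ ¬W = T ∨ F = T
((W ⊕ ¬Q) ∨ H) ↑ ((¬R → H) ∨ ¬W) = T ↑ T = F
¬H = ¬T = F
(((W ⊕ ¬Q) ∨ H) ↑ ((¬R → H) ∨ ¬W)) ∧ ¬H = F ∧ F = F
Thus S1 is false.

S2: This is ¬((Q ⊕ (¬R ↔ ¬H)) → W).

¬R = ¬F = T
¬H = ¬T = F
¬R ↔ ¬H = T ↔ F = F
Q ⊕ (¬R ↔ ¬H) = T ⊕ F = T
(Q ⊕ (¬R ↔ ¬H)) → W = T → T = T
¬((Q ⊕ (¬R ↔ ¬H)) → W) = ¬T = F
So S2 is false.

Count: 0.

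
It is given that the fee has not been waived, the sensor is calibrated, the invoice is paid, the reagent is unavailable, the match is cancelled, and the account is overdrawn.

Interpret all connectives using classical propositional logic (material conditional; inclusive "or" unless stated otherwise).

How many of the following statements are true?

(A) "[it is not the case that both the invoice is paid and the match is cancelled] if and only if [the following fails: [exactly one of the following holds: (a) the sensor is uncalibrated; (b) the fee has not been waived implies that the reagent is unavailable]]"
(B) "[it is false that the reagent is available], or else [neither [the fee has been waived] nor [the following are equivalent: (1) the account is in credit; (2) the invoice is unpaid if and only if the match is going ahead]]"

2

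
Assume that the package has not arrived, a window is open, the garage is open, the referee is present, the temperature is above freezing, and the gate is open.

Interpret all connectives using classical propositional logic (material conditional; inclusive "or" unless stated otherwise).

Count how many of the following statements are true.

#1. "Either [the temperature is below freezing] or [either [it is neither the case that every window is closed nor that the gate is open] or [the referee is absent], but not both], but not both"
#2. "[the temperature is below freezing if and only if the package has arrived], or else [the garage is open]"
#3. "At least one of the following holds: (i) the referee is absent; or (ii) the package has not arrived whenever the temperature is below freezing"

2

Let N = "the temperature is below freezing" (False), M = "a window is open" (True), H = "the gate is open" (True), G = "the referee is present" (True), K = "the package has arrived" (False), D = "the garage is closed" (False).

#1: Parsed as N xor ((not M nor H) xor not G)

not M = not True = False
not M nor H = False nor True = False
not G = not True = False
(not M nor H) xor not G = False xor False = False
N xor ((not M nor H) xor not G) = False xor False = False
Thus #1 is false.

#2: Parsed as (N iff K) or not D

N iff K = False iff False = True
not D = not False = True
(N iff K) or not D = True or True = True
Thus #2 is true.

#3: In symbols: not G or (N -> not K)

not G = not True = False
not K = not False = True
N -> not K = False -> True = True
not G or (N -> not K) = False or True = True
So #3 is true.

2 of the 3 statements are true.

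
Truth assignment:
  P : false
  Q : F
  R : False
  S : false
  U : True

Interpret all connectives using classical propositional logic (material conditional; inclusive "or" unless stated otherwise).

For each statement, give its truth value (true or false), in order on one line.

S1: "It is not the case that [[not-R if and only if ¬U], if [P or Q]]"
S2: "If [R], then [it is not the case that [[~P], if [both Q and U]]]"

S1 False / S2 True

S1: In symbols: ¬((P ∨ Q) → (¬R ↔ ¬U))

P ∨ Q = F ∨ F = F
¬R = ¬F = T
¬U = ¬T = F
¬R ↔ ¬U = T ↔ F = F
(P ∨ Q) → (¬R ↔ ¬U) = F → F = T
¬((P ∨ Q) → (¬R ↔ ¬U)) = ¬T = F
Thus S1 is false.

S2: Parsed as R → ¬((Q ∧ U) → ¬P)

Q ∧ U = F ∧ T = F
¬P = ¬F = T
(Q ∧ U) → ¬P = F → T = T
¬((Q ∧ U) → ¬P) = ¬T = F
R → ¬((Q ∧ U) → ¬P) = F → F = T
Thus S2 is true.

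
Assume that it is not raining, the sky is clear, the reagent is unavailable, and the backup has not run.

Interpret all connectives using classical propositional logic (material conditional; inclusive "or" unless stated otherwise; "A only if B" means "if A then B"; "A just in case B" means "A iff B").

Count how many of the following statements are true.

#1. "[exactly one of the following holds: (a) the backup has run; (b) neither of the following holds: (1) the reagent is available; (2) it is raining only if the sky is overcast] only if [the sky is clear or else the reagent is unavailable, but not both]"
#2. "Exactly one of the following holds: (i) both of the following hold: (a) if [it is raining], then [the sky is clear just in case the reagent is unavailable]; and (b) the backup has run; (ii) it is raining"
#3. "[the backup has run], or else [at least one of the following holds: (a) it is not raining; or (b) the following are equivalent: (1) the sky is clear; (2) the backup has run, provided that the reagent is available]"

Let D = "the backup has run" (False), K = "the reagent is available" (False), M = "it is raining" (False), S = "the sky is overcast" (False).

#1: This is (D xor (K nor (M -> S))) -> (not S xor not K).

M -> S = False -> False = True
K nor (M -> S) = False nor True = False
D xor (K nor (M -> S)) = False xor False = False
not S = not False = True
not K = not False = True
not S xor not K = True xor True = False
(D xor (K nor (M -> S))) -> (not S xor not K) = False -> False = True
Thus #1 is true.

#2: Parsed as ((M -> (not S iff not K)) and D) xor M

not S = not False = True
not K = not False = True
not S iff not K = True iff True = True
M -> (not S iff not K) = False -> True = True
(M -> (not S iff not K)) and D = True and False = False
((M -> (not S iff not K)) and D) xor M = False xor False = False
Thus #2 is false.

#3: Formalization: D or (not M or (not S iff (K -> D)))

not M = not False = True
not S = not False = True
K -> D = False -> False = True
not S iff (K -> D) = True iff True = True
not M or (not S iff (K -> D)) = True or True = True
D or (not M or (not S iff (K -> D))) = False or True = True
So #3 is true.

Count: 2.

2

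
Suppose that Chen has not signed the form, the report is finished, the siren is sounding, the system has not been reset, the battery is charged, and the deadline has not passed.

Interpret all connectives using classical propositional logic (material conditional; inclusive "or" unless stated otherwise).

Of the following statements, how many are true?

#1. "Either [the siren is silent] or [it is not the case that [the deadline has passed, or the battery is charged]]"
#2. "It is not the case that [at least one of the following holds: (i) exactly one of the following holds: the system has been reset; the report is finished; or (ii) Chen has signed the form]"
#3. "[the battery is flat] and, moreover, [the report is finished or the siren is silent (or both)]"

0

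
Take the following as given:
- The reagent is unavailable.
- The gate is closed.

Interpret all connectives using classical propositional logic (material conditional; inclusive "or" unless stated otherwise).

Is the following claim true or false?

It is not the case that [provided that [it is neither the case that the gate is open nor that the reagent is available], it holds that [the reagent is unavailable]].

Let L = "the gate is open" (F), M = "the reagent is available" (F).
This is ¬((L ↓ M) → ¬M).

L ↓ M = F ↓ F = T
¬M = ¬F = T
(L ↓ M) → ¬M = T → T = T
¬((L ↓ M) → ¬M) = ¬T = F

False.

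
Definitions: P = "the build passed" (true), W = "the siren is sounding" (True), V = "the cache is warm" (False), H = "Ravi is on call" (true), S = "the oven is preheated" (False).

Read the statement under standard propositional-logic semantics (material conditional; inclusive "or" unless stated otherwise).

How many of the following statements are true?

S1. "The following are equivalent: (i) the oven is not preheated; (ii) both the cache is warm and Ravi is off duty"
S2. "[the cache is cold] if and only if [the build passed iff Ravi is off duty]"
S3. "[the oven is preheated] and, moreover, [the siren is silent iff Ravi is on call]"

S1: In symbols: ¬S ↔ (V ∧ ¬H)

¬S = ¬F = T
¬H = ¬T = F
V ∧ ¬H = F ∧ F = F
¬S ↔ (V ∧ ¬H) = T ↔ F = F
So S1 is false.

S2: Formalization: ¬V ↔ (P ↔ ¬H)

¬V = ¬F = T
¬H = ¬T = F
P ↔ ¬H = T ↔ F = F
¬V ↔ (P ↔ ¬H) = T ↔ F = F
Thus S2 is false.

S3: In symbols: S ∧ (¬W ↔ H)

¬W = ¬T = F
¬W ↔ H = F ↔ T = F
S ∧ (¬W ↔ H) = F ∧ F = F
So S3 is false.

Count: 0.

0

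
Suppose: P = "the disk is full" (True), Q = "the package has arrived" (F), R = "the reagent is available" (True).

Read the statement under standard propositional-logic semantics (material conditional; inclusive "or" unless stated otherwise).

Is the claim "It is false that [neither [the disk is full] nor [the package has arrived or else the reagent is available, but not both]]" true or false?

Values: P=True, Q=False, R=True.
This is not (P nor (Q xor R)).

Q xor R = False xor True = True
P nor (Q xor R) = True nor True = False
not (P nor (Q xor R)) = not False = True

True.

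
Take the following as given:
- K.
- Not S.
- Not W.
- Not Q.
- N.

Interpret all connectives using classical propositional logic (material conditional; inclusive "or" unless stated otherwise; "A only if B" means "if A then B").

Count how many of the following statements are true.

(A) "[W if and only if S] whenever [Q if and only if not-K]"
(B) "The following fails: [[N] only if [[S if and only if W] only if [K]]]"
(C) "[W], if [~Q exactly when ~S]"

(A): This is (Q ↔ ¬K) → (W ↔ S).

¬K = ¬T = F
Q ↔ ¬K = F ↔ F = T
W ↔ S = F ↔ F = T
(Q ↔ ¬K) → (W ↔ S) = T → T = T
Thus (A) is true.

(B): Parsed as ¬(N → ((S ↔ W) → K))

S ↔ W = F ↔ F = T
(S ↔ W) → K = T → T = T
N → ((S ↔ W) → K) = T → T = T
¬(N → ((S ↔ W) → K)) = ¬T = F
So (B) is false.

(C): In symbols: (¬Q ↔ ¬S) → W

¬Q = ¬F = T
¬S = ¬F = T
¬Q ↔ ¬S = T ↔ T = T
(¬Q ↔ ¬S) → W = T → F = F
So (C) is false.

Count: 1.

1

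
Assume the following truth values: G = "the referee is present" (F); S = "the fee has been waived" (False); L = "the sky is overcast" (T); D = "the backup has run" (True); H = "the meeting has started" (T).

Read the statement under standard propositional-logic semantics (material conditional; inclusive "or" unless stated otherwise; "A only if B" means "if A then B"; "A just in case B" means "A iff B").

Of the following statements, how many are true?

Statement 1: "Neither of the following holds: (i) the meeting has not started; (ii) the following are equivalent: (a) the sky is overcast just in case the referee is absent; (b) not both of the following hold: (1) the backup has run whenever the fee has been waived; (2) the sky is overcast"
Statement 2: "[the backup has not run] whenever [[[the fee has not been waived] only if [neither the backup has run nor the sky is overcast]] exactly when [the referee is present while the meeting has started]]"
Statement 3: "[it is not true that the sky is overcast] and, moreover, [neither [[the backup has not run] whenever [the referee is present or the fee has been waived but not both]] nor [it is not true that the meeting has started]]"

Statement 1: Parsed as ~H nor ((L <-> ~G) <-> ((S -> D) nand L))

~H = ~T = F
~G = ~F = T
L <-> ~G = T <-> T = T
S -> D = F -> T = T
(S -> D) nand L = T nand T = F
(L <-> ~G) <-> ((S -> D) nand L) = T <-> F = F
~H nor ((L <-> ~G) <-> ((S -> D) nand L)) = F nor F = T
So Statement 1 is true.

Statement 2: Parsed as ((~S -> (D nor L)) <-> (G & H)) -> ~D

~S = ~F = T
D nor L = T nor T = F
~S -> (D nor L) = T -> F = F
G & H = F & T = F
(~S -> (D nor L)) <-> (G & H) = F <-> F = T
~D = ~T = F
((~S -> (D nor L)) <-> (G & H)) -> ~D = T -> F = F
So Statement 2 is false.

Statement 3: In symbols: ~L & (((G xor S) -> ~D) nor ~H)

~L = ~T = F
G xor S = F xor F = F
~D = ~T = F
(G xor S) -> ~D = F -> F = T
~H = ~T = F
((G xor S) -> ~D) nor ~H = T nor F = F
~L & (((G xor S) -> ~D) nor ~H) = F & F = F
So Statement 3 is false.

Count: 1.

1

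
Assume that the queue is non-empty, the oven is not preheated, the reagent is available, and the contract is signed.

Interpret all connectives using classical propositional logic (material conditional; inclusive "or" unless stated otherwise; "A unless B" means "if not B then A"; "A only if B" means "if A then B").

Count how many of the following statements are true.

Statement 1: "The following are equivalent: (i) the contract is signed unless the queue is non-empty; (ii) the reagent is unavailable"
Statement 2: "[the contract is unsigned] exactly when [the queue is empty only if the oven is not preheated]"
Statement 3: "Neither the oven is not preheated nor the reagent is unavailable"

0

Let Q = "the contract is signed" (T), M = "the queue is empty" (F), R = "the reagent is available" (T), W = "the oven is preheated" (F).

Statement 1: Formalization: (Q | ~M) <-> ~R

~M = ~F = T
Q | ~M = T | T = T
~R = ~T = F
(Q | ~M) <-> ~R = T <-> F = F
Thus Statement 1 is false.

Statement 2: Parsed as ~Q <-> (M -> ~W)

~Q = ~T = F
~W = ~F = T
M -> ~W = F -> T = T
~Q <-> (M -> ~W) = F <-> T = F
So Statement 2 is false.

Statement 3: Formalization: ~W nor ~R

~W = ~F = T
~R = ~T = F
~W nor ~R = T nor F = F
Hence Statement 3 is false.

0 of the 3 statements are true (none).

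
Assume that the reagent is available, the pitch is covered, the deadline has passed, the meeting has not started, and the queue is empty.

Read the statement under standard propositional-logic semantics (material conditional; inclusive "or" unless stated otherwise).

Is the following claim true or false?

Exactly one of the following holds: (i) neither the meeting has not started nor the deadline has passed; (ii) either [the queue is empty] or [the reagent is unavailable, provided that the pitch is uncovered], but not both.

The statement is false.

Let S = "the meeting has started" (F), R = "the deadline has passed" (T), U = "the queue is empty" (T), Q = "the pitch is covered" (T), P = "the reagent is available" (T).
Formalization: (~S nor R) xor (U xor (~Q -> ~P))

~S = ~F = T
~S nor R = T nor T = F
~Q = ~T = F
~P = ~T = F
~Q -> ~P = F -> F = T
U xor (~Q -> ~P) = T xor T = F
(~S nor R) xor (U xor (~Q -> ~P)) = F xor F = F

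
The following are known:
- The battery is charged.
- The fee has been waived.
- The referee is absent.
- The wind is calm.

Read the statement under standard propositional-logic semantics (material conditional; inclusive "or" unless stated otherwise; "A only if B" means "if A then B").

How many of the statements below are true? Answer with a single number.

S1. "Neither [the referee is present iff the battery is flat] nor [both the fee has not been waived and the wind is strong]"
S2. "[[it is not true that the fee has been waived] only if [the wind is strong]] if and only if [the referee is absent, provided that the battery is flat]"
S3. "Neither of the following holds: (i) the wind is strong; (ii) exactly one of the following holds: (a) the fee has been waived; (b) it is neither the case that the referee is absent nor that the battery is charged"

1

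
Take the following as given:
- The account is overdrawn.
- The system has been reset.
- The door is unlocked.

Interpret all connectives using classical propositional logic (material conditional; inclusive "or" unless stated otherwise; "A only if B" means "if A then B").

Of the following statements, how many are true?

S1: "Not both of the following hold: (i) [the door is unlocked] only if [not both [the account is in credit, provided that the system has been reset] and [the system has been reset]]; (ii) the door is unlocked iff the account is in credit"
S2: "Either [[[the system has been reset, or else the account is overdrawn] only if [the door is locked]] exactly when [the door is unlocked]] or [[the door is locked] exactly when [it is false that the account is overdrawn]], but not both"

2

Let R = "the door is locked" (F), Q = "the system has been reset" (T), P = "the account is overdrawn" (T).

S1: Parsed as (~R -> ((Q -> ~P) nand Q)) nand (~R <-> ~P)

~R = ~F = T
~P = ~T = F
Q -> ~P = T -> F = F
(Q -> ~P) nand Q = F nand T = T
~R -> ((Q -> ~P) nand Q) = T -> T = T
~R = ~F = T
~P = ~T = F
~R <-> ~P = T <-> F = F
(~R -> ((Q -> ~P) nand Q)) nand (~R <-> ~P) = T nand F = T
Hence S1 is true.

S2: Formalization: (((Q | P) -> R) <-> ~R) xor (R <-> ~P)

Q | P = T | T = T
(Q | P) -> R = T -> F = F
~R = ~F = T
((Q | P) -> R) <-> ~R = F <-> T = F
~P = ~T = F
R <-> ~P = F <-> F = T
(((Q | P) -> R) <-> ~R) xor (R <-> ~P) = F xor T = T
So S2 is true.

Count: 2.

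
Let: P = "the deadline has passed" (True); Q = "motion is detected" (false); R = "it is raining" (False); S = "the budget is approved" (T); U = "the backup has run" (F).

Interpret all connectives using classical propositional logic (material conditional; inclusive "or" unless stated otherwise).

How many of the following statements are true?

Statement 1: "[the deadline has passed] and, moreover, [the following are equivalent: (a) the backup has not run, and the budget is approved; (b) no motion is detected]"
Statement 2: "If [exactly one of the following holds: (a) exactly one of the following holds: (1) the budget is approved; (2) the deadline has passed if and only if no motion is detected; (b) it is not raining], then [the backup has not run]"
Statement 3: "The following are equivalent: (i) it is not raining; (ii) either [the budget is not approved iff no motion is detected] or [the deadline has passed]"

3

Statement 1: In symbols: P ∧ ((¬U ∧ S) ↔ ¬Q)

¬U = ¬F = T
¬U ∧ S = T ∧ T = T
¬Q = ¬F = T
(¬U ∧ S) ↔ ¬Q = T ↔ T = T
P ∧ ((¬U ∧ S) ↔ ¬Q) = T ∧ T = T
Thus Statement 1 is true.

Statement 2: Formalization: ((S ⊕ (P ↔ ¬Q)) ⊕ ¬R) → ¬U

¬Q = ¬F = T
P ↔ ¬Q = T ↔ T = T
S ⊕ (P ↔ ¬Q) = T ⊕ T = F
¬R = ¬F = T
(S ⊕ (P ↔ ¬Q)) ⊕ ¬R = F ⊕ T = T
¬U = ¬F = T
((S ⊕ (P ↔ ¬Q)) ⊕ ¬R) → ¬U = T → T = T
So Statement 2 is true.

Statement 3: This is ¬R ↔ ((¬S ↔ ¬Q) ∨ P).

¬R = ¬F = T
¬S = ¬T = F
¬Q = ¬F = T
¬S ↔ ¬Q = F ↔ T = F
(¬S ↔ ¬Q) ∨ P = F ∨ T = T
¬R ↔ ((¬S ↔ ¬Q) ∨ P) = T ↔ T = T
So Statement 3 is true.

True statements: 3 (Statement 1, Statement 2, Statement 3).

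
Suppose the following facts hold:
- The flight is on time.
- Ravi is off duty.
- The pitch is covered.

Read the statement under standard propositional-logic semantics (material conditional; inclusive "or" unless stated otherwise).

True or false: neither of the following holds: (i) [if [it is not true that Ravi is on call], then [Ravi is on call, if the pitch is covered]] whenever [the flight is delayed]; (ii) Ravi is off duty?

false

Let P = "the flight is delayed" (F), Q = "Ravi is on call" (F), R = "the pitch is covered" (T).
Formalization: (P -> (~Q -> (R -> Q))) nor ~Q

~Q = ~F = T
R -> Q = T -> F = F
~Q -> (R -> Q) = T -> F = F
P -> (~Q -> (R -> Q)) = F -> F = T
~Q = ~F = T
(P -> (~Q -> (R -> Q))) nor ~Q = T nor T = F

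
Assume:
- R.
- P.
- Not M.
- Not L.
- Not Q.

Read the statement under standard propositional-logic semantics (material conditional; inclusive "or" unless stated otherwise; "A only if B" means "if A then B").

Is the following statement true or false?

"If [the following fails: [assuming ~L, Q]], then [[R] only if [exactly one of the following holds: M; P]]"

Formalization: not (not L -> Q) -> (R -> (M xor P))

not L = not False = True
not L -> Q = True -> False = False
not (not L -> Q) = not False = True
M xor P = False xor True = True
R -> (M xor P) = True -> True = True
not (not L -> Q) -> (R -> (M xor P)) = True -> True = True

The statement is true.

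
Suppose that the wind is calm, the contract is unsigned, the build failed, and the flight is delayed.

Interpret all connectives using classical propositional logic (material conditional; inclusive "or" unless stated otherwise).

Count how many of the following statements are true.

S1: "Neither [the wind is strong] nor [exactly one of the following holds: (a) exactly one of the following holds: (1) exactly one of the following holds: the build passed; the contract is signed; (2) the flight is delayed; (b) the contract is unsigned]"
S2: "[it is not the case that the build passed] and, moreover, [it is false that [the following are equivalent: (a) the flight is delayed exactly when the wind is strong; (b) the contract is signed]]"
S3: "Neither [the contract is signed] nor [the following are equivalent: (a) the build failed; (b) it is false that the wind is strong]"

1

Let H = "the wind is strong" (F), K = "the build passed" (F), D = "the contract is signed" (F), G = "the flight is delayed" (T).

S1: This is H nor (((K xor D) xor G) xor ~D).

K xor D = F xor F = F
(K xor D) xor G = F xor T = T
~D = ~F = T
((K xor D) xor G) xor ~D = T xor T = F
H nor (((K xor D) xor G) xor ~D) = F nor F = T
So S1 is true.

S2: This is ~K & ~((G <-> H) <-> D).

~K = ~F = T
G <-> H = T <-> F = F
(G <-> H) <-> D = F <-> F = T
~((G <-> H) <-> D) = ~T = F
~K & ~((G <-> H) <-> D) = T & F = F
Hence S2 is false.

S3: In symbols: D nor (~K <-> ~H)

~K = ~F = T
~H = ~F = T
~K <-> ~H = T <-> T = T
D nor (~K <-> ~H) = F nor T = F
Hence S3 is false.

True statements: 1 (S1).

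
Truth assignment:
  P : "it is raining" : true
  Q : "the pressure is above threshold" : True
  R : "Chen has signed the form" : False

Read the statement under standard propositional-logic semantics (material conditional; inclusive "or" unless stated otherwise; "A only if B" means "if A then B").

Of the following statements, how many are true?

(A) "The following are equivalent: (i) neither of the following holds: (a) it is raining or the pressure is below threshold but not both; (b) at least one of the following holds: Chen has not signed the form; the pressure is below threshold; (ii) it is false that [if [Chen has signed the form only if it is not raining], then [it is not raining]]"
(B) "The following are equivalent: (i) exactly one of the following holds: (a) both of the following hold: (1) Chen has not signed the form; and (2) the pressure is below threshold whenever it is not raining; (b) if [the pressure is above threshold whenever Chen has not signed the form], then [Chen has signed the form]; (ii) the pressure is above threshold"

1

(A): Formalization: ((P ⊕ ¬Q) ↓ (¬R ∨ ¬Q)) ↔ ¬((R → ¬P) → ¬P)

¬Q = ¬T = F
P ⊕ ¬Q = T ⊕ F = T
¬R = ¬F = T
¬Q = ¬T = F
¬R ∨ ¬Q = T ∨ F = T
(P ⊕ ¬Q) ↓ (¬R ∨ ¬Q) = T ↓ T = F
¬P = ¬T = F
R → ¬P = F → F = T
¬P = ¬T = F
(R → ¬P) → ¬P = T → F = F
¬((R → ¬P) → ¬P) = ¬F = T
((P ⊕ ¬Q) ↓ (¬R ∨ ¬Q)) ↔ ¬((R → ¬P) → ¬P) = F ↔ T = F
Thus (A) is false.

(B): In symbols: ((¬R ∧ (¬P → ¬Q)) ⊕ ((¬R → Q) → R)) ↔ Q

¬R = ¬F = T
¬P = ¬T = F
¬Q = ¬T = F
¬P → ¬Q = F → F = T
¬R ∧ (¬P → ¬Q) = T ∧ T = T
¬R = ¬F = T
¬R → Q = T → T = T
(¬R → Q) → R = T → F = F
(¬R ∧ (¬P → ¬Q)) ⊕ ((¬R → Q) → R) = T ⊕ F = T
((¬R ∧ (¬P → ¬Q)) ⊕ ((¬R → Q) → R)) ↔ Q = T ↔ T = T
So (B) is true.

True statements: 1 ((B)).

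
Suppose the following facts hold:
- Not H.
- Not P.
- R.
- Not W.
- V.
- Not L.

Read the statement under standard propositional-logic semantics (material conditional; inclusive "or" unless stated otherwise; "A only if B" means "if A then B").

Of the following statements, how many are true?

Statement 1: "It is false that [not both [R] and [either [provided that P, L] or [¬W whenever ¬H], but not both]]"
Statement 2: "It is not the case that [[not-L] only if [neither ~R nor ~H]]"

1

Statement 1: This is ~(R nand ((P -> L) xor (~H -> ~W))).

P -> L = F -> F = T
~H = ~F = T
~W = ~F = T
~H -> ~W = T -> T = T
(P -> L) xor (~H -> ~W) = T xor T = F
R nand ((P -> L) xor (~H -> ~W)) = T nand F = T
~(R nand ((P -> L) xor (~H -> ~W))) = ~T = F
Hence Statement 1 is false.

Statement 2: Parsed as ~(~L -> (~R nor ~H))

~L = ~F = T
~R = ~T = F
~H = ~F = T
~R nor ~H = F nor T = F
~L -> (~R nor ~H) = T -> F = F
~(~L -> (~R nor ~H)) = ~F = T
So Statement 2 is true.

Count: 1.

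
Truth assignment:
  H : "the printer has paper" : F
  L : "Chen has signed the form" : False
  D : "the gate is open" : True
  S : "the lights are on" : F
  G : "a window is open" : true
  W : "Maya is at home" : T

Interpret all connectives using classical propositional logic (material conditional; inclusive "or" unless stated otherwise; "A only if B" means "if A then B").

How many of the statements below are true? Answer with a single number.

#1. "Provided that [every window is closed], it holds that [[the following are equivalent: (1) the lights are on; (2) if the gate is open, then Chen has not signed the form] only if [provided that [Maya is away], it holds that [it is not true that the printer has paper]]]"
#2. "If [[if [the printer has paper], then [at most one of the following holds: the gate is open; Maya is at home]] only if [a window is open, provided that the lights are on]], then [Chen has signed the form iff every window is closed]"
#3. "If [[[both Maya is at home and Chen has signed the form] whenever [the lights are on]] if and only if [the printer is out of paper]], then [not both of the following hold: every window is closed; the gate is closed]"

#1: Parsed as ¬G → ((S ↔ (D → ¬L)) → (¬W → ¬H))

¬G = ¬T = F
¬L = ¬F = T
D → ¬L = T → T = T
S ↔ (D → ¬L) = F ↔ T = F
¬W = ¬T = F
¬H = ¬F = T
¬W → ¬H = F → T = T
(S ↔ (D → ¬L)) → (¬W → ¬H) = F → T = T
¬G → ((S ↔ (D → ¬L)) → (¬W → ¬H)) = F → T = T
Thus #1 is true.

#2: Parsed as ((H → (D ↑ W)) → (S → G)) → (L ↔ ¬G)

D ↑ W = T ↑ T = F
H → (D ↑ W) = F → F = T
S → G = F → T = T
(H → (D ↑ W)) → (S → G) = T → T = T
¬G = ¬T = F
L ↔ ¬G = F ↔ F = T
((H → (D ↑ W)) → (S → G)) → (L ↔ ¬G) = T → T = T
Thus #2 is true.

#3: Parsed as ((S → (W ∧ L)) ↔ ¬H) → (¬G ↑ ¬D)

W ∧ L = T ∧ F = F
S → (W ∧ L) = F → F = T
¬H = ¬F = T
(S → (W ∧ L)) ↔ ¬H = T ↔ T = T
¬G = ¬T = F
¬D = ¬T = F
¬G ↑ ¬D = F ↑ F = T
((S → (W ∧ L)) ↔ ¬H) → (¬G ↑ ¬D) = T → T = T
So #3 is true.

Count: 3.

3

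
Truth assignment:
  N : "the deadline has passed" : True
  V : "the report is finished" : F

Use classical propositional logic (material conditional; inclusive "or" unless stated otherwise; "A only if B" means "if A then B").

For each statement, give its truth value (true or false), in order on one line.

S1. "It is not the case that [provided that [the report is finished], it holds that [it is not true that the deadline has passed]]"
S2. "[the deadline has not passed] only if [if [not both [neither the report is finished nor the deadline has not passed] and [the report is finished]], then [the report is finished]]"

S1: Formalization: ~(V -> ~N)

~N = ~T = F
V -> ~N = F -> F = T
~(V -> ~N) = ~T = F
Hence S1 is false.

S2: Parsed as ~N -> (((V nor ~N) nand V) -> V)

~N = ~T = F
~N = ~T = F
V nor ~N = F nor F = T
(V nor ~N) nand V = T nand F = T
((V nor ~N) nand V) -> V = T -> F = F
~N -> (((V nor ~N) nand V) -> V) = F -> F = T
Thus S2 is true.

S1 False; S2 True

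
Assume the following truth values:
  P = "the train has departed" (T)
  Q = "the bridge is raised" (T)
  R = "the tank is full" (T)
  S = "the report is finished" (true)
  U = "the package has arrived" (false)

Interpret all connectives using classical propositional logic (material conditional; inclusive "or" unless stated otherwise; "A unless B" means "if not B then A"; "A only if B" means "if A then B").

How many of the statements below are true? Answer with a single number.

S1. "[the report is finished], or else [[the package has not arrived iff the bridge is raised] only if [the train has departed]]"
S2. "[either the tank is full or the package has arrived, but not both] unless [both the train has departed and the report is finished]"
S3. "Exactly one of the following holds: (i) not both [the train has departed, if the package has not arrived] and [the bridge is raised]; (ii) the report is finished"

3

S1: Parsed as S or ((not U iff Q) -> P)

not U = not False = True
not U iff Q = True iff True = True
(not U iff Q) -> P = True -> True = True
S or ((not U iff Q) -> P) = True or True = True
Hence S1 is true.

S2: In symbols: (R xor U) or (P and S)

R xor U = True xor False = True
P and S = True and True = True
(R xor U) or (P and S) = True or True = True
Hence S2 is true.

S3: Formalization: ((not U -> P) nand Q) xor S

not U = not False = True
not U -> P = True -> True = True
(not U -> P) nand Q = True nand True = False
((not U -> P) nand Q) xor S = False xor True = True
Hence S3 is true.

3 of the 3 statements are true (S1, S2, S3).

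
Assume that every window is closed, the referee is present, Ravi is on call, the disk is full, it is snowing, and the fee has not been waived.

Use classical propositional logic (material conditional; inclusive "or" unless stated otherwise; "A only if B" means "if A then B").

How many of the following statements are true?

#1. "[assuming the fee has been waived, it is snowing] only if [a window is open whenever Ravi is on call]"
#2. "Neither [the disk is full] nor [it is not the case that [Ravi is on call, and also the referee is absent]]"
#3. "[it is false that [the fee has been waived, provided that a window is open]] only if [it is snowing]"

1

Let V = "the fee has been waived" (False), D = "it is snowing" (True), R = "Ravi is on call" (True), P = "a window is open" (False), N = "the disk is full" (True), K = "the referee is present" (True).

#1: Parsed as (V -> D) -> (R -> P)

V -> D = False -> True = True
R -> P = True -> False = False
(V -> D) -> (R -> P) = True -> False = False
So #1 is false.

#2: Parsed as N nor not (R and not K)

not K = not True = False
R and not K = True and False = False
not (R and not K) = not False = True
N nor not (R and not K) = True nor True = False
Hence #2 is false.

#3: Parsed as not (P -> V) -> D

P -> V = False -> False = True
not (P -> V) = not True = False
not (P -> V) -> D = False -> True = True
So #3 is true.

Count: 1.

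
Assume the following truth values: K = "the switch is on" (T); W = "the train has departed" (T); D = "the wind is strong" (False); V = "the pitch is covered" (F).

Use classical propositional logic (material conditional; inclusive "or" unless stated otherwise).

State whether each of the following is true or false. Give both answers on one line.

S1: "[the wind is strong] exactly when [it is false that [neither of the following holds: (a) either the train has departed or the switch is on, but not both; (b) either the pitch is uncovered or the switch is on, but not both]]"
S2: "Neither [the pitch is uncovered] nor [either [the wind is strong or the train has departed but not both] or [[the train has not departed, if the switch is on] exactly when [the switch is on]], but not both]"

S1: In symbols: D iff not ((W xor K) nor (not V xor K))

W xor K = True xor True = False
not V = not False = True
not V xor K = True xor True = False
(W xor K) nor (not V xor K) = False nor False = True
not ((W xor K) nor (not V xor K)) = not True = False
D iff not ((W xor K) nor (not V xor K)) = False iff False = True
So S1 is true.

S2: This is not V nor ((D xor W) xor ((K -> not W) iff K)).

not V = not False = True
D xor W = False xor True = True
not W = not True = False
K -> not W = True -> False = False
(K -> not W) iff K = False iff True = False
(D xor W) xor ((K -> not W) iff K) = True xor False = True
not V nor ((D xor W) xor ((K -> not W) iff K)) = True nor True = False
So S2 is false.

S1 True, S2 False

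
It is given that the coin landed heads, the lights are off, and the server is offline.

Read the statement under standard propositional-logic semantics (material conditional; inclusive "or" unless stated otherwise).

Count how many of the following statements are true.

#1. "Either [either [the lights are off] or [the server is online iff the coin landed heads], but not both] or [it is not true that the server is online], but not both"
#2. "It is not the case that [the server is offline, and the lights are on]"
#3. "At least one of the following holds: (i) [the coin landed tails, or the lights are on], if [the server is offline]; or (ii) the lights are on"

Let H = "the lights are on" (F), M = "the server is online" (F), V = "the coin landed heads" (T).

#1: Formalization: (~H xor (M <-> V)) xor ~M

~H = ~F = T
M <-> V = F <-> T = F
~H xor (M <-> V) = T xor F = T
~M = ~F = T
(~H xor (M <-> V)) xor ~M = T xor T = F
So #1 is false.

#2: Parsed as ~(~M & H)

~M = ~F = T
~M & H = T & F = F
~(~M & H) = ~F = T
Thus #2 is true.

#3: Formalization: (~M -> (~V | H)) | H

~M = ~F = T
~V = ~T = F
~V | H = F | F = F
~M -> (~V | H) = T -> F = F
(~M -> (~V | H)) | H = F | F = F
Hence #3 is false.

True statements: 1 (#2).

1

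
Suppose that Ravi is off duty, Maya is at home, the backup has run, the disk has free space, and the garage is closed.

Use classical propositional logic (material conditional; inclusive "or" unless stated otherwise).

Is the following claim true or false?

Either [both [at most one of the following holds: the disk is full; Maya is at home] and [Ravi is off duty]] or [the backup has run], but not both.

Let L = "the disk is full" (F), P = "Maya is at home" (T), V = "Ravi is on call" (F), N = "the backup has run" (T).
Formalization: ((L nand P) & ~V) xor N

L nand P = F nand T = T
~V = ~F = T
(L nand P) & ~V = T & T = T
((L nand P) & ~V) xor N = T xor T = F

The statement is false.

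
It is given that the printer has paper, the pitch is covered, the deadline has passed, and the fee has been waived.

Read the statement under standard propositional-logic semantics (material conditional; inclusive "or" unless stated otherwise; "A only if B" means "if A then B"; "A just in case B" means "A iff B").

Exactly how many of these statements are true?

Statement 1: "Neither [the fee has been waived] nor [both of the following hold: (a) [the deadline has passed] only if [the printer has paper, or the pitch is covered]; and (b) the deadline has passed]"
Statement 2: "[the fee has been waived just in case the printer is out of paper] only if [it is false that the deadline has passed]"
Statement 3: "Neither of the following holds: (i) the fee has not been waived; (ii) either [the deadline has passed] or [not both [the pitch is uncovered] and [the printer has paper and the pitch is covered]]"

Let P = "the fee has been waived" (True), S = "the deadline has passed" (True), W = "the printer has paper" (True), G = "the pitch is covered" (True).

Statement 1: Formalization: P nor ((S -> (W or G)) and S)

W or G = True or True = True
S -> (W or G) = True -> True = True
(S -> (W or G)) and S = True and True = True
P nor ((S -> (W or G)) and S) = True nor True = False
Thus Statement 1 is false.

Statement 2: Formalization: (P iff not W) -> not S

not W = not True = False
P iff not W = True iff False = False
not S = not True = False
(P iff not W) -> not S = False -> False = True
Hence Statement 2 is true.

Statement 3: This is not P nor (S or (not G nand (W and G))).

not P = not True = False
not G = not True = False
W and G = True and True = True
not G nand (W and G) = False nand True = True
S or (not G nand (W and G)) = True or True = True
not P nor (S or (not G nand (W and G))) = False nor True = False
So Statement 3 is false.

1 of the 3 statements is true (Statement 2).

1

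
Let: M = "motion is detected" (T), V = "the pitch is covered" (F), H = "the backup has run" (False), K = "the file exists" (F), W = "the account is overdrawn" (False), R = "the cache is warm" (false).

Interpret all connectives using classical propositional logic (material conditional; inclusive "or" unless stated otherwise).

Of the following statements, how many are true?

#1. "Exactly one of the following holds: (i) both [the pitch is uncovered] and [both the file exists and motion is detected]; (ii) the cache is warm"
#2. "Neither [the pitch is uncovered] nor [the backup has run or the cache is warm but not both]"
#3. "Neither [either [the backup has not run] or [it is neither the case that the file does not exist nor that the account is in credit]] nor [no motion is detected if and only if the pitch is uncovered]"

#1: In symbols: (not V and (K and M)) xor R

not V = not False = True
K and M = False and True = False
not V and (K and M) = True and False = False
(not V and (K and M)) xor R = False xor False = False
Thus #1 is false.

#2: Parsed as not V nor (H xor R)

not V = not False = True
H xor R = False xor False = False
not V nor (H xor R) = True nor False = False
Hence #2 is false.

#3: Formalization: (not H or (not K nor not W)) nor (not M iff not V)

not H = not False = True
not K = not False = True
not W = not False = True
not K nor not W = True nor True = False
not H or (not K nor not W) = True or False = True
not M = not True = False
not V = not False = True
not M iff not V = False iff True = False
(not H or (not K nor not W)) nor (not M iff not V) = True nor False = False
Thus #3 is false.

True statements: 0 (none).

0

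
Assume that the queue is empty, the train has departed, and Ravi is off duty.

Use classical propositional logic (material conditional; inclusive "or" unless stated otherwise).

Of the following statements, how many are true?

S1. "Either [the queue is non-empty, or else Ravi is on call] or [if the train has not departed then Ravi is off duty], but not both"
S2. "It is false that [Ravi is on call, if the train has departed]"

2

Let P = "the queue is empty" (T), R = "Ravi is on call" (F), Q = "the train has departed" (T).

S1: Parsed as (¬P ∨ R) ⊕ (¬Q → ¬R)

¬P = ¬T = F
¬P ∨ R = F ∨ F = F
¬Q = ¬T = F
¬R = ¬F = T
¬Q → ¬R = F → T = T
(¬P ∨ R) ⊕ (¬Q → ¬R) = F ⊕ T = T
Thus S1 is true.

S2: Formalization: ¬(Q → R)

Q → R = T → F = F
¬(Q → R) = ¬F = T
So S2 is true.

True statements: 2 (S1, S2).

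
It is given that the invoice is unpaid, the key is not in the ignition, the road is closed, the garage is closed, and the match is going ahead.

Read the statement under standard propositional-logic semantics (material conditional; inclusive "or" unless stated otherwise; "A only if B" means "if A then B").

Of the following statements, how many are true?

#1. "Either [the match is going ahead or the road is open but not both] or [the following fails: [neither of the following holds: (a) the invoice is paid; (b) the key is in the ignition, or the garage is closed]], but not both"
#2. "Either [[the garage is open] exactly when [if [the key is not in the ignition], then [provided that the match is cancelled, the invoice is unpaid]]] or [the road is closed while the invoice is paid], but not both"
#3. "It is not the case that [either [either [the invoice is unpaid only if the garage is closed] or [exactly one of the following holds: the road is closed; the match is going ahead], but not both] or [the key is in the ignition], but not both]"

Let U = "the match is cancelled" (F), R = "the road is closed" (T), P = "the invoice is paid" (F), Q = "the key is in the ignition" (F), S = "the garage is closed" (T).

#1: Formalization: (~U xor ~R) xor ~(P nor (Q | S))

~U = ~F = T
~R = ~T = F
~U xor ~R = T xor F = T
Q | S = F | T = T
P nor (Q | S) = F nor T = F
~(P nor (Q | S)) = ~F = T
(~U xor ~R) xor ~(P nor (Q | S)) = T xor T = F
Hence #1 is false.

#2: In symbols: (~S <-> (~Q -> (U -> ~P))) xor (R & P)

~S = ~T = F
~Q = ~F = T
~P = ~F = T
U -> ~P = F -> T = T
~Q -> (U -> ~P) = T -> T = T
~S <-> (~Q -> (U -> ~P)) = F <-> T = F
R & P = T & F = F
(~S <-> (~Q -> (U -> ~P))) xor (R & P) = F xor F = F
Hence #2 is false.

#3: Parsed as ~(((~P -> S) xor (R xor ~U)) xor Q)

~P = ~F = T
~P -> S = T -> T = T
~U = ~F = T
R xor ~U = T xor T = F
(~P -> S) xor (R xor ~U) = T xor F = T
((~P -> S) xor (R xor ~U)) xor Q = T xor F = T
~(((~P -> S) xor (R xor ~U)) xor Q) = ~T = F
So #3 is false.

True statements: 0 (none).

0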